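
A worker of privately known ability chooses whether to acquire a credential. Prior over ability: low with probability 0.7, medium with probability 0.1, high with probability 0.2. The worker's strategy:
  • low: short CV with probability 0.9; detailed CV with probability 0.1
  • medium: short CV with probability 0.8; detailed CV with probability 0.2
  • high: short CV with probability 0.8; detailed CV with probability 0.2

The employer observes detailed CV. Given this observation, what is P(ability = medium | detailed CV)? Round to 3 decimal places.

0.154

Apply Bayes' rule using the sender's strategy as the likelihood.
P(detailed CV) = 0.7·0.1 + 0.1·0.2 + 0.2·0.2 = 0.13
P(medium | detailed CV) = (0.1·0.2) / 0.13 = 0.02 / 0.13 = 0.153846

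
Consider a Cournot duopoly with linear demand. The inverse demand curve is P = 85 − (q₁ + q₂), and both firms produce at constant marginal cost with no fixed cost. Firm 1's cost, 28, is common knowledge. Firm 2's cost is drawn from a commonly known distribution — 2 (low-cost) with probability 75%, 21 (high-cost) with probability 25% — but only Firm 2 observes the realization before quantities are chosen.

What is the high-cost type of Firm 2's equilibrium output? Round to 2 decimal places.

Type-c best response for Firm 2: q₂(c) = (85 − c)/2 − q₁/2.
Firm 1 maximizes expected profit; its first-order condition is 85 − 2q₁ − E[q₂] − 28 = 0.
Substituting E[q₂] and solving: E[c₂] = 6.75, so q₁ = (85 − 2·28 + 6.75)/3 = 11.9167.
q₂(high-cost) = (85 − 21 − 11.9167)/2 = 26.0417.

26.04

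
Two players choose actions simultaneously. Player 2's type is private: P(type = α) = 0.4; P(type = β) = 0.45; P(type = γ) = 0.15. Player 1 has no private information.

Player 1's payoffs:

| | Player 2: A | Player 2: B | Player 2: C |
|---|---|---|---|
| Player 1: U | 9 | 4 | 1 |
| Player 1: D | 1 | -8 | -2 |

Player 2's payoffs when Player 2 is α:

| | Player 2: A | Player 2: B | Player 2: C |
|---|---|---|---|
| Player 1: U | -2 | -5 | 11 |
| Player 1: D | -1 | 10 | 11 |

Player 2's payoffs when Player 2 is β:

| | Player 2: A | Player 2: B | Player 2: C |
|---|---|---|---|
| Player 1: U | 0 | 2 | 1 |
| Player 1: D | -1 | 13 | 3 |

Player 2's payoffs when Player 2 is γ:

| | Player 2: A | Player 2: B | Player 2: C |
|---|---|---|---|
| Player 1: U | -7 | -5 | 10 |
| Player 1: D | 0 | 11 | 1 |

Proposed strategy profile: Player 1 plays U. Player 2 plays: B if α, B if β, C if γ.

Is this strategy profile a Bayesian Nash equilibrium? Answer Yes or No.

Player 1 plays U: E[U] = 0.4·(4) + 0.45·(4) + 0.15·(1) = 3.55; E[D] = -7.1. Best-responding. ✓
Player 2 (type α), facing U: A gives -2, B gives -5, C gives 11. Proposed B is not best — profitable deviation exists. ✗
Player 2 (type β), facing U: A gives 0, B gives 2, C gives 1. Proposed B is best. ✓
Player 2 (type γ), facing U: A gives -7, B gives -5, C gives 10. Proposed C is best. ✓

No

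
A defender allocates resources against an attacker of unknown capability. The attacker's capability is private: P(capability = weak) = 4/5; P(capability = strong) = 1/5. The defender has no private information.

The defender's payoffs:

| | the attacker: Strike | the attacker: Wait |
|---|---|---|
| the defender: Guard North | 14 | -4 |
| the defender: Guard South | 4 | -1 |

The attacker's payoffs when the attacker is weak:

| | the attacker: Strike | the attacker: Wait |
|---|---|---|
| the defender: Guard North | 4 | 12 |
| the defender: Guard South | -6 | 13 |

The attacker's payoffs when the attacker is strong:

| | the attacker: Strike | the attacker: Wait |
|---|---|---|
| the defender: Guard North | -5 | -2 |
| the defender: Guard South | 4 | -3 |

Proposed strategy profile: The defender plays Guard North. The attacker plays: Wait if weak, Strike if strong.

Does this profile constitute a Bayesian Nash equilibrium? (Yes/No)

No

A profile is a BNE iff every type of every player is best-responding given beliefs about the other side.
The defender plays Guard North: E[Guard North] = 4/5·(-4) + 1/5·(14) = -2/5; E[Guard South] = 0. Not best-responding. ✗
The attacker (capability weak), facing Guard North: Strike gives 4, Wait gives 12. Proposed Wait is best. ✓
The attacker (capability strong), facing Guard North: Strike gives -5, Wait gives -2. Proposed Strike is not best — profitable deviation exists. ✗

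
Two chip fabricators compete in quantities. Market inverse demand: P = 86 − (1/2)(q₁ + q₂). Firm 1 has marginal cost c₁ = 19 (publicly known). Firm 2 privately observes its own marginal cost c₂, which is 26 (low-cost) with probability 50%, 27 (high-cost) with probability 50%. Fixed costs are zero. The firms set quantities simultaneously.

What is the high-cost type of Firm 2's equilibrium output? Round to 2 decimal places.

Each type of Firm 2 best-responds to q₁; Firm 1 best-responds to the expected q₂ over Firm 2's types.
Firm 2 with cost c maximizes (86 − (1/2)(q₁+q₂) − c)·q₂, giving q₂(c) = (86 − c − (1/2)q₁).
E[c₂] = 0.5·26 + 0.5·27 = 26.5
Firm 1's FOC against E[q₂] yields q₁ = (86 − 2·19 + E[c₂])/(3/2) = (86 − 38 + 26.5)/(3/2) = 49.6667.
q₂(high-cost) = (86 − 27 − (1/2)·49.6667) = 34.1667.

34.17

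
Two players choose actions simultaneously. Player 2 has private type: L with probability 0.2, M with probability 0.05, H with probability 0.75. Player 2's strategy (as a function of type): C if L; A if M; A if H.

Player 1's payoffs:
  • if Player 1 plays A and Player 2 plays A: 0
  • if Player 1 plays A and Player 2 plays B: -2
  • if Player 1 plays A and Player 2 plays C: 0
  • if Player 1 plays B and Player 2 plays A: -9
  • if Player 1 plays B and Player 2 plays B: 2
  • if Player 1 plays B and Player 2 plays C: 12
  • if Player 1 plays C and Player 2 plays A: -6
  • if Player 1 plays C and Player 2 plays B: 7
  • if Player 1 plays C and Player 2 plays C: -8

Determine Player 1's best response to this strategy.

A

E[A] = 0.2·(0) + 0.05·(0) + 0.75·(0) = 0
E[B] = 0.2·(12) + 0.05·(-9) + 0.75·(-9) = -4.8
E[C] = 0.2·(-8) + 0.05·(-6) + 0.75·(-6) = -6.4
Best response: A (0 is the largest).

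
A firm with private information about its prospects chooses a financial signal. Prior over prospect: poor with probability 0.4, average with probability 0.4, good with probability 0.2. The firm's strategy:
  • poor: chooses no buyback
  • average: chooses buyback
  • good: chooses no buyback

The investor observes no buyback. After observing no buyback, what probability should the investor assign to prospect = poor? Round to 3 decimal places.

P(no buyback) = 0.4·1 + 0.4·0 + 0.2·1 = 0.6
P(poor | no buyback) = (0.4·1) / 0.6 = 0.4 / 0.6 = 0.666667

0.667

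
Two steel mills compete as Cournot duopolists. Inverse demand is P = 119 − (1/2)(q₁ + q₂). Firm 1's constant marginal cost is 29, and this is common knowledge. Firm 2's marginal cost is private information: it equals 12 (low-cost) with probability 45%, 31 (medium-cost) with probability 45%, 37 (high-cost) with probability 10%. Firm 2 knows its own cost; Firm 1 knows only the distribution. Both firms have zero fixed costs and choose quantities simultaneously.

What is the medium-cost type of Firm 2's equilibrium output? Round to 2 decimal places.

Each type of Firm 2 best-responds to q₁; Firm 1 best-responds to the expected q₂ over Firm 2's types.
Firm 2 with cost c maximizes (119 − (1/2)(q₁+q₂) − c)·q₂, giving q₂(c) = (119 − c − (1/2)q₁).
E[c₂] = 0.45·12 + 0.45·31 + 0.1·37 = 23.05
Firm 1's FOC against E[q₂] yields q₁ = (119 − 2·29 + E[c₂])/(3/2) = (119 − 58 + 23.05)/(3/2) = 56.0333.
q₂(medium-cost) = (119 − 31 − (1/2)·56.0333) = 59.9833.

59.98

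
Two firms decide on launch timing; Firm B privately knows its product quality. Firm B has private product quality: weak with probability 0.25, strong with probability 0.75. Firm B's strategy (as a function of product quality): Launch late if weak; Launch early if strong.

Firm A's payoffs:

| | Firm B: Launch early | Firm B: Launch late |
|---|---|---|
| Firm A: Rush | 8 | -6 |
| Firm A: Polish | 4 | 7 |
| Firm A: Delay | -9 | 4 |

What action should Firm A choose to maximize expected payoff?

Compute Firm A's expected payoff for each action, taking the expectation over Firm B's type.
E[Rush] = 0.25·(-6) + 0.75·(8) = 4.5
E[Polish] = 0.25·(7) + 0.75·(4) = 4.75
E[Delay] = 0.25·(4) + 0.75·(-9) = -5.75
Best response: Polish (4.75 is the largest).

Polish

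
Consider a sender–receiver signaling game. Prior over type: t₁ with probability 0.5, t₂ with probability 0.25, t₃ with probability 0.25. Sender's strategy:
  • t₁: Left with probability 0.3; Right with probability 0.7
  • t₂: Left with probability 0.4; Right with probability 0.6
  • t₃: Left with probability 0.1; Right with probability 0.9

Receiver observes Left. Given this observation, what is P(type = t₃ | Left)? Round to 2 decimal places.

0.09

P(Left) = 0.5·0.3 + 0.25·0.4 + 0.25·0.1 = 0.275
P(t₃ | Left) = (0.25·0.1) / 0.275 = 0.025 / 0.275 = 0.0909091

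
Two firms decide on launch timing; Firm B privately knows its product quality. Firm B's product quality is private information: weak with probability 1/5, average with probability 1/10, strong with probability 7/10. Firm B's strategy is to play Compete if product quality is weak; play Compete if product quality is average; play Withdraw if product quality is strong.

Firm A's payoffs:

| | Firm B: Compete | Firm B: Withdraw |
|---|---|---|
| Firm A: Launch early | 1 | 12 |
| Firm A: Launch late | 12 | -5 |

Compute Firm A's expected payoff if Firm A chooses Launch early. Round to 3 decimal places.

8.700

Take the expectation over Firm B's product quality, weighting each type's action by its prior probability.
E[Launch early] = 1/5·1 + 1/10·1 + 7/10·12 = 1/5 + 1/10 + 42/5 = 87/10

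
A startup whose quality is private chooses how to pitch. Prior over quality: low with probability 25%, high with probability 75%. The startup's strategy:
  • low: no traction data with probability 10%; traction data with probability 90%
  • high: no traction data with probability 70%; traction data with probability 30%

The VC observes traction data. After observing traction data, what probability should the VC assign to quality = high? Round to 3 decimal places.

0.500

P(traction data) = 0.25·0.9 + 0.75·0.3 = 0.45
P(high | traction data) = (0.75·0.3) / 0.45 = 0.225 / 0.45 = 0.5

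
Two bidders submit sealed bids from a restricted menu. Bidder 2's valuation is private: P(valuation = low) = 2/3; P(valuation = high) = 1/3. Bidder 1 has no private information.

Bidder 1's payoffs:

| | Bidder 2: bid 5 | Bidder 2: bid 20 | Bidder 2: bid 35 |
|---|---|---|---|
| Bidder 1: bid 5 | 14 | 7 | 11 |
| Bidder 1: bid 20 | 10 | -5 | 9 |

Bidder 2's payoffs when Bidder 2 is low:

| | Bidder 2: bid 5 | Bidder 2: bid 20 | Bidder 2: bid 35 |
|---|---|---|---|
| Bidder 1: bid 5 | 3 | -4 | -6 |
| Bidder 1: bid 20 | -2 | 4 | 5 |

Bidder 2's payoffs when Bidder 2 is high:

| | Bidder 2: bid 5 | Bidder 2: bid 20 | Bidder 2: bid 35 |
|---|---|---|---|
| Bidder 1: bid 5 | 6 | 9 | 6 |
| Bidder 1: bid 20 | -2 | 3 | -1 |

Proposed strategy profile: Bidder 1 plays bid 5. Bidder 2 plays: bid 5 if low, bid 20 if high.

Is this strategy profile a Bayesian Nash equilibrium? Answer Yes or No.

Bidder 1 plays bid 5: E[bid 5] = 2/3·(14) + 1/3·(7) = 35/3; E[bid 20] = 5. Best-responding. ✓
Bidder 2 (valuation low), facing bid 5: bid 5 gives 3, bid 20 gives -4, bid 35 gives -6. Proposed bid 5 is best. ✓
Bidder 2 (valuation high), facing bid 5: bid 5 gives 6, bid 20 gives 9, bid 35 gives 6. Proposed bid 20 is best. ✓

Yes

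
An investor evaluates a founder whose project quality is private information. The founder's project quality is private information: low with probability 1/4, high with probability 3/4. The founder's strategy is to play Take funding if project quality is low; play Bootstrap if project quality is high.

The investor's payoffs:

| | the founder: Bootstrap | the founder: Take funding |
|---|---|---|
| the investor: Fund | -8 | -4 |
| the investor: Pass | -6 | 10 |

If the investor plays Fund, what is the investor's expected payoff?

-7

Take the expectation over the founder's project quality, weighting each type's action by its prior probability.
E[Fund] = 1/4·(-4) + 3/4·(-8) = (-1) + (-6) = -7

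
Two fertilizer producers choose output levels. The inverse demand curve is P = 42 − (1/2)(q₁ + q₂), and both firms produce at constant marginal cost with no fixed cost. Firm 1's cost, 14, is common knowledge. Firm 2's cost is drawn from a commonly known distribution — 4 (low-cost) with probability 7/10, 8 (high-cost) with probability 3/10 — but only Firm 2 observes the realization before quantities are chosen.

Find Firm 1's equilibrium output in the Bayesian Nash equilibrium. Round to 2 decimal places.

12.80

Each type of Firm 2 best-responds to q₁; Firm 1 best-responds to the expected q₂ over Firm 2's types.
Firm 2 with cost c maximizes (42 − (1/2)(q₁+q₂) − c)·q₂, giving q₂(c) = (42 − c − (1/2)q₁).
E[c₂] = 7/10·4 + 3/10·8 = 5.2
Firm 1's FOC against E[q₂] yields q₁ = (42 − 2·14 + E[c₂])/(3/2) = (42 − 28 + 5.2)/(3/2) = 12.8.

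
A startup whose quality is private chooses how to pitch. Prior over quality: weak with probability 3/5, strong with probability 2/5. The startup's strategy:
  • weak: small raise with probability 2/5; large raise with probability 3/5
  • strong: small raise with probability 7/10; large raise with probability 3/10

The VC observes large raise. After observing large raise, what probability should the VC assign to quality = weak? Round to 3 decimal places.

P(large raise) = (3/5)·(3/5) + (2/5)·(3/10) = 12/25
P(weak | large raise) = ((3/5)·(3/5)) / (12/25) = (9/25) / (12/25) = 3/4

0.750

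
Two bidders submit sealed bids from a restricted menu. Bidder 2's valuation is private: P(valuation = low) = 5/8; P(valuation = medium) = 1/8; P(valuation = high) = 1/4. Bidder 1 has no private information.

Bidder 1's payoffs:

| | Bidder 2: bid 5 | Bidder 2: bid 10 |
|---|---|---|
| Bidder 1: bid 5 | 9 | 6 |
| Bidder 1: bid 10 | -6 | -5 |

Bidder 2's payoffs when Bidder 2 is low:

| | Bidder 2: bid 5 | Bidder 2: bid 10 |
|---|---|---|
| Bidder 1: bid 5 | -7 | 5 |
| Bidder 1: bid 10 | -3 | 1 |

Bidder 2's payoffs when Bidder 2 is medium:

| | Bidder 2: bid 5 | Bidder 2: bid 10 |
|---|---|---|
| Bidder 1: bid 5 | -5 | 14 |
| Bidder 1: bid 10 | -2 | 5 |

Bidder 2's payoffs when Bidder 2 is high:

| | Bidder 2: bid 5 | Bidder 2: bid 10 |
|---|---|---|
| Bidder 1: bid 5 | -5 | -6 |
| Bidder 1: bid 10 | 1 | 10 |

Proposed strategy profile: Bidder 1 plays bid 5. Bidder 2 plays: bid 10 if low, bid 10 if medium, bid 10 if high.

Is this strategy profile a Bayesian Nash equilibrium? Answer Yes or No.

Bidder 1 plays bid 5: E[bid 5] = 5/8·(6) + 1/8·(6) + 1/4·(6) = 6; E[bid 10] = -5. Best-responding. ✓
Bidder 2 (valuation low), facing bid 5: bid 5 gives -7, bid 10 gives 5. Proposed bid 10 is best. ✓
Bidder 2 (valuation medium), facing bid 5: bid 5 gives -5, bid 10 gives 14. Proposed bid 10 is best. ✓
Bidder 2 (valuation high), facing bid 5: bid 5 gives -5, bid 10 gives -6. Proposed bid 10 is not best — profitable deviation exists. ✗

No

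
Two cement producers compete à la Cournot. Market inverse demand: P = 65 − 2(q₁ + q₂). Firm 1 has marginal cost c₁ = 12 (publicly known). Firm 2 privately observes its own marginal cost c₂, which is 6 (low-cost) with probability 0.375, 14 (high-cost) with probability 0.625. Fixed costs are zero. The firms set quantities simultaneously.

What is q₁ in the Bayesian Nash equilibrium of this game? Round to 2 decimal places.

Type-c best response for Firm 2: q₂(c) = (65 − c)/4 − q₁/2.
Firm 1 maximizes expected profit; its first-order condition is 65 − 4q₁ − 2E[q₂] − 12 = 0.
Substituting E[q₂] and solving: E[c₂] = 11, so q₁ = (65 − 2·12 + 11)/6 = 8.66667.

8.67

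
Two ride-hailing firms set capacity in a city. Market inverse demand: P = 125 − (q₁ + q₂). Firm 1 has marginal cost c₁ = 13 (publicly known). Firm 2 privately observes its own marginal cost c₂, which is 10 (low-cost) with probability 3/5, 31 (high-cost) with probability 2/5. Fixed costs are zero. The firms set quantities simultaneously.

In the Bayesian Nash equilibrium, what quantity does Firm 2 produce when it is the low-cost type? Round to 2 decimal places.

37.93

Firm 2 with cost c maximizes (125 − (q₁+q₂) − c)·q₂, giving q₂(c) = (125 − c − q₁)/2.
E[c₂] = 3/5·10 + 2/5·31 = 18.4
Firm 1's FOC against E[q₂] yields q₁ = (125 − 2·13 + E[c₂])/3 = (125 − 26 + 18.4)/3 = 39.1333.
q₂(low-cost) = (125 − 10 − 39.1333)/2 = 37.9333.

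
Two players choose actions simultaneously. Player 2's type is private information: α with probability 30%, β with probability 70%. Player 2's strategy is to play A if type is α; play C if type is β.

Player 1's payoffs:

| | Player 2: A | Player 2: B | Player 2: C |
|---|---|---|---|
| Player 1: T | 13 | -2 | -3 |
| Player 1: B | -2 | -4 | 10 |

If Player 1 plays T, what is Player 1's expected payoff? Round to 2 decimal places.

1.80

E[T] = 0.3·13 + 0.7·(-3) = 3.9 + (-2.1) = 1.8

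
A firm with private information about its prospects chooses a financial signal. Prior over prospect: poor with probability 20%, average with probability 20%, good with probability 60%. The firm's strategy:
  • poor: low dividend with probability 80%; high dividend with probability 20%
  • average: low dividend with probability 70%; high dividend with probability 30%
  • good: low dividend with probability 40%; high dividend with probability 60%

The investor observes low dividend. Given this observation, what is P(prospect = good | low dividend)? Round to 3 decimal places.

P(low dividend) = 0.2·0.8 + 0.2·0.7 + 0.6·0.4 = 0.54
P(good | low dividend) = (0.6·0.4) / 0.54 = 0.24 / 0.54 = 0.444444

0.444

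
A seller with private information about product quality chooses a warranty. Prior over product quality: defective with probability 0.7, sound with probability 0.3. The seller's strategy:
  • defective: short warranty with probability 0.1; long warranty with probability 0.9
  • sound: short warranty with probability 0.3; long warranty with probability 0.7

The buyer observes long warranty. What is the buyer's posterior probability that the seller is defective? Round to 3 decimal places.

Apply Bayes' rule using the sender's strategy as the likelihood.
P(long warranty) = 0.7·0.9 + 0.3·0.7 = 0.84
P(defective | long warranty) = (0.7·0.9) / 0.84 = 0.63 / 0.84 = 0.75

0.750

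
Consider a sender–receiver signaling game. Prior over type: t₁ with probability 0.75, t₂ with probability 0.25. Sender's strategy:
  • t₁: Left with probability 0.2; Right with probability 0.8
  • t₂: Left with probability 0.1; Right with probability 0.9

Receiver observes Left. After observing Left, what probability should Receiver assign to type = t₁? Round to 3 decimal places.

0.857

P(Left) = 0.75·0.2 + 0.25·0.1 = 0.175
P(t₁ | Left) = (0.75·0.2) / 0.175 = 0.15 / 0.175 = 0.857143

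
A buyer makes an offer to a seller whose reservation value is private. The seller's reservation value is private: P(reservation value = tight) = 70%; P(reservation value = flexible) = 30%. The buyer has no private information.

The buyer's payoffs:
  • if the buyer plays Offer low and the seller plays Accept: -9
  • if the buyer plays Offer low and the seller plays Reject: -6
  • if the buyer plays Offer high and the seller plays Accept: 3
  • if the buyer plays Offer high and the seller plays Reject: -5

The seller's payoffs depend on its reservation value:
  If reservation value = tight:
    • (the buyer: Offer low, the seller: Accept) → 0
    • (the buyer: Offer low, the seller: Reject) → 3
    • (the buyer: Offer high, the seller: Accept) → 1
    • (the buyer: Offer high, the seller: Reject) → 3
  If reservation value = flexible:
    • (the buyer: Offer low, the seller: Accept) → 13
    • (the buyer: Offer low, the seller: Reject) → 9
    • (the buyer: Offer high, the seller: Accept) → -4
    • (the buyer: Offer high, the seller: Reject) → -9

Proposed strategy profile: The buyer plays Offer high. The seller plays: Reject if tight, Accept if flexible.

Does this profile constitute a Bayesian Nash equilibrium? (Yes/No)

The buyer plays Offer high: E[Offer high] = 0.7·(-5) + 0.3·(3) = -2.6; E[Offer low] = -6.9. Best-responding. ✓
The seller (reservation value tight), facing Offer high: Accept gives 1, Reject gives 3. Proposed Reject is best. ✓
The seller (reservation value flexible), facing Offer high: Accept gives -4, Reject gives -9. Proposed Accept is best. ✓

Yes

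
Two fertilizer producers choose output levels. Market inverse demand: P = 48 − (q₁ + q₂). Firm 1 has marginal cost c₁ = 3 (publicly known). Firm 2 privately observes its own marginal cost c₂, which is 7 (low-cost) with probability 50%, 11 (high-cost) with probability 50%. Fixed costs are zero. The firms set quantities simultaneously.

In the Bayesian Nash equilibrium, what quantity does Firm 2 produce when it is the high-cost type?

Type-c best response for Firm 2: q₂(c) = (48 − c)/2 − q₁/2.
Firm 1 maximizes expected profit; its first-order condition is 48 − 2q₁ − E[q₂] − 3 = 0.
Substituting E[q₂] and solving: E[c₂] = 9, so q₁ = (48 − 2·3 + 9)/3 = 17.
q₂(high-cost) = (48 − 11 − 17)/2 = 10.

10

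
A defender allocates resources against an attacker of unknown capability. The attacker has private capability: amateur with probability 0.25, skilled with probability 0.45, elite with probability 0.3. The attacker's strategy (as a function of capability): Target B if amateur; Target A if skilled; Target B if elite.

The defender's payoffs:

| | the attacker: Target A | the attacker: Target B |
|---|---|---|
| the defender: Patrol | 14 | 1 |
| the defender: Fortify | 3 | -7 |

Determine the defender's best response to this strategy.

Patrol

E[Patrol] = 0.25·(1) + 0.45·(14) + 0.3·(1) = 6.85
E[Fortify] = 0.25·(-7) + 0.45·(3) + 0.3·(-7) = -2.5
Best response: Patrol (6.85 is the largest).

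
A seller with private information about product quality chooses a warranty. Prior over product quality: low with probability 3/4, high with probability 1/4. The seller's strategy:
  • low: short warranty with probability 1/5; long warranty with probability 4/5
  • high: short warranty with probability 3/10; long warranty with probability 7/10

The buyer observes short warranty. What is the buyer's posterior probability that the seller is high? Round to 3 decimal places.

P(short warranty) = (3/4)·(1/5) + (1/4)·(3/10) = 9/40
P(high | short warranty) = ((1/4)·(3/10)) / (9/40) = (3/40) / (9/40) = 1/3

0.333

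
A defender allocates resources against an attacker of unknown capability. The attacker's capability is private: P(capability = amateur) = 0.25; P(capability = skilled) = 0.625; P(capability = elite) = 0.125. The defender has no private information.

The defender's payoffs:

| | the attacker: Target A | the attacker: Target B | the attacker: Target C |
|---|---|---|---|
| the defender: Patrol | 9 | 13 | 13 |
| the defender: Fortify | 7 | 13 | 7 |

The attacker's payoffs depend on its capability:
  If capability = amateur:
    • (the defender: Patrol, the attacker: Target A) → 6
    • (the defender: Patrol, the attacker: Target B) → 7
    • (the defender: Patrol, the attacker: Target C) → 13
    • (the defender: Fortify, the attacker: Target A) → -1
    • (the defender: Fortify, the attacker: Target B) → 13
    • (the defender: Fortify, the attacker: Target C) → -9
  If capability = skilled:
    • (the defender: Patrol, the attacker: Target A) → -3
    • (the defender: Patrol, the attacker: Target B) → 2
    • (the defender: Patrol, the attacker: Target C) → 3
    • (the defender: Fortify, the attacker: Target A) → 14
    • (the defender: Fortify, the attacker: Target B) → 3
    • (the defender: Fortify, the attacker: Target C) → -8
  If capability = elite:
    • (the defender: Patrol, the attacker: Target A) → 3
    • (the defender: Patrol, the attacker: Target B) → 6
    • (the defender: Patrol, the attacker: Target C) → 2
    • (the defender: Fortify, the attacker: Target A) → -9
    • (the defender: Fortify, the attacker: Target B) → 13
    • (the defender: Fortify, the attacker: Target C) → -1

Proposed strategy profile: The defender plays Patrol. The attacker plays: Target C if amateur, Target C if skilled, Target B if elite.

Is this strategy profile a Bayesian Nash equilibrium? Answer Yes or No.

Yes

The defender plays Patrol: E[Patrol] = 0.25·(13) + 0.625·(13) + 0.125·(13) = 13; E[Fortify] = 7.75. Best-responding. ✓
The attacker (capability amateur), facing Patrol: Target A gives 6, Target B gives 7, Target C gives 13. Proposed Target C is best. ✓
The attacker (capability skilled), facing Patrol: Target A gives -3, Target B gives 2, Target C gives 3. Proposed Target C is best. ✓
The attacker (capability elite), facing Patrol: Target A gives 3, Target B gives 6, Target C gives 2. Proposed Target B is best. ✓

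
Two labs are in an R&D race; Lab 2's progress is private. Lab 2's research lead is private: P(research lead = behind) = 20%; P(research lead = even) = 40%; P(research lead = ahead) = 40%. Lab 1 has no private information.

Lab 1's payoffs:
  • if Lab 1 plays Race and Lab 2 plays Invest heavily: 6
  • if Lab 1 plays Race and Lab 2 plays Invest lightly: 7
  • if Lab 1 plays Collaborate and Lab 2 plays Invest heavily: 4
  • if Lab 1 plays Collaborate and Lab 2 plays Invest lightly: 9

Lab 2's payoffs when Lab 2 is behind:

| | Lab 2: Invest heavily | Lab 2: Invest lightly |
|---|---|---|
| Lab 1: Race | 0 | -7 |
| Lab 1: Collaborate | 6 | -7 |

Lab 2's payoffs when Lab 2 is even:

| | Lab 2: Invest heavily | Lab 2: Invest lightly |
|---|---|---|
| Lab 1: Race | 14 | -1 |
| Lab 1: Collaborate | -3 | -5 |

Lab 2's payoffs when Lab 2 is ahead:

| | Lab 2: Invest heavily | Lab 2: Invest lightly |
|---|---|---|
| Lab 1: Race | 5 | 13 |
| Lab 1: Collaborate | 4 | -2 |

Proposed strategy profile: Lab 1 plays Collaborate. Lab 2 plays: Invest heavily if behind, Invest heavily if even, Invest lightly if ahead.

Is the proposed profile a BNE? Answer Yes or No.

No

Lab 1 plays Collaborate: E[Collaborate] = 0.2·(4) + 0.4·(4) + 0.4·(9) = 6; E[Race] = 6.4. Not best-responding. ✗
Lab 2 (research lead behind), facing Collaborate: Invest heavily gives 6, Invest lightly gives -7. Proposed Invest heavily is best. ✓
Lab 2 (research lead even), facing Collaborate: Invest heavily gives -3, Invest lightly gives -5. Proposed Invest heavily is best. ✓
Lab 2 (research lead ahead), facing Collaborate: Invest heavily gives 4, Invest lightly gives -2. Proposed Invest lightly is not best — profitable deviation exists. ✗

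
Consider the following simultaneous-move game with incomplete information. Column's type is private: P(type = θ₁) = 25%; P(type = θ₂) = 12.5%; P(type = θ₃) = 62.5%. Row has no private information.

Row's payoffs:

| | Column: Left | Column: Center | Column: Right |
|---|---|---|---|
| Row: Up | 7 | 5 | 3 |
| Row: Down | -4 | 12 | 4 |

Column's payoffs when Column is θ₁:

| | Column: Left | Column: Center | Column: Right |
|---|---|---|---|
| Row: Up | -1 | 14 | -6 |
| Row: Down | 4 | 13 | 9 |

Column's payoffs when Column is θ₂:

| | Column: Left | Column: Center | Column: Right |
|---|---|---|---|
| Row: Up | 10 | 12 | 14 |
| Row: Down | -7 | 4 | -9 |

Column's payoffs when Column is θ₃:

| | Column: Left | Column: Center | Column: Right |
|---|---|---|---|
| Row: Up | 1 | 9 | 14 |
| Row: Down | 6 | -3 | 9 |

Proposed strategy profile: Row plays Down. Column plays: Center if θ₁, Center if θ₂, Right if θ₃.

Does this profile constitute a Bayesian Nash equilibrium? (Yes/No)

Row plays Down: E[Down] = 0.25·(12) + 0.125·(12) + 0.625·(4) = 7; E[Up] = 3.75. Best-responding. ✓
Column (type θ₁), facing Down: Left gives 4, Center gives 13, Right gives 9. Proposed Center is best. ✓
Column (type θ₂), facing Down: Left gives -7, Center gives 4, Right gives -9. Proposed Center is best. ✓
Column (type θ₃), facing Down: Left gives 6, Center gives -3, Right gives 9. Proposed Right is best. ✓

Yes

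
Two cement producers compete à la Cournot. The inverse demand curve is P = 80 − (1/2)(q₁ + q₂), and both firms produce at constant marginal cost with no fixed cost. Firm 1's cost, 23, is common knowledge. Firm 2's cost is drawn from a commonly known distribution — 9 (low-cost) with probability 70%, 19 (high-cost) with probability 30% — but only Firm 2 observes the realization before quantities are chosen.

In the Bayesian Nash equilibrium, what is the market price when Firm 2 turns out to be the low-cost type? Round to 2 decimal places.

Firm 2 with cost c maximizes (80 − (1/2)(q₁+q₂) − c)·q₂, giving q₂(c) = (80 − c − (1/2)q₁).
E[c₂] = 0.7·9 + 0.3·19 = 12
Firm 1's FOC against E[q₂] yields q₁ = (80 − 2·23 + E[c₂])/(3/2) = (80 − 46 + 12)/(3/2) = 30.6667.
q₂(low-cost) = 55.6667, so P = 80 − (1/2)·(30.6667 + 55.6667) = 36.8333.

36.83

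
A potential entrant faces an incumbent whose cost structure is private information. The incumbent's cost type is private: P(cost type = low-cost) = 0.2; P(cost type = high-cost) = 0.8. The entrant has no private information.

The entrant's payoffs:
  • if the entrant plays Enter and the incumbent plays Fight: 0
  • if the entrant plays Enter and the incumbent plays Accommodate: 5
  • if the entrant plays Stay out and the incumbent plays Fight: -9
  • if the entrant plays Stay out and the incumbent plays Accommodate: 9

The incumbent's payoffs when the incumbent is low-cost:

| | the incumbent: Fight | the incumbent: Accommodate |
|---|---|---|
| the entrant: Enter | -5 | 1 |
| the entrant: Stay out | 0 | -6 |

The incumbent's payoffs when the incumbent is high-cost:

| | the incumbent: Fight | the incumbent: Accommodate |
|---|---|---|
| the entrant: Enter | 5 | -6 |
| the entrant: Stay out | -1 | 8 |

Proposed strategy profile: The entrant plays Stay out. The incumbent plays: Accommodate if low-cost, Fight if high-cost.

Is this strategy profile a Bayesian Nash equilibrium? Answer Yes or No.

No

The entrant plays Stay out: E[Stay out] = 0.2·(9) + 0.8·(-9) = -5.4; E[Enter] = 1. Not best-responding. ✗
The incumbent (cost type low-cost), facing Stay out: Fight gives 0, Accommodate gives -6. Proposed Accommodate is not best — profitable deviation exists. ✗
The incumbent (cost type high-cost), facing Stay out: Fight gives -1, Accommodate gives 8. Proposed Fight is not best — profitable deviation exists. ✗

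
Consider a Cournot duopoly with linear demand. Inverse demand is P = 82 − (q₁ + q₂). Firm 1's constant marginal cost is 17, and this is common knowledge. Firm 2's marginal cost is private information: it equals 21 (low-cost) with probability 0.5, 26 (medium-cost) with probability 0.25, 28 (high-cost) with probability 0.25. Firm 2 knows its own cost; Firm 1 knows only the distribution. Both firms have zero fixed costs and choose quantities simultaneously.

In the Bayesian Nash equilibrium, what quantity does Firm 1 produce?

24

Firm 2 with cost c maximizes (82 − (q₁+q₂) − c)·q₂, giving q₂(c) = (82 − c − q₁)/2.
E[c₂] = 0.5·21 + 0.25·26 + 0.25·28 = 24
Firm 1's FOC against E[q₂] yields q₁ = (82 − 2·17 + E[c₂])/3 = (82 − 34 + 24)/3 = 24.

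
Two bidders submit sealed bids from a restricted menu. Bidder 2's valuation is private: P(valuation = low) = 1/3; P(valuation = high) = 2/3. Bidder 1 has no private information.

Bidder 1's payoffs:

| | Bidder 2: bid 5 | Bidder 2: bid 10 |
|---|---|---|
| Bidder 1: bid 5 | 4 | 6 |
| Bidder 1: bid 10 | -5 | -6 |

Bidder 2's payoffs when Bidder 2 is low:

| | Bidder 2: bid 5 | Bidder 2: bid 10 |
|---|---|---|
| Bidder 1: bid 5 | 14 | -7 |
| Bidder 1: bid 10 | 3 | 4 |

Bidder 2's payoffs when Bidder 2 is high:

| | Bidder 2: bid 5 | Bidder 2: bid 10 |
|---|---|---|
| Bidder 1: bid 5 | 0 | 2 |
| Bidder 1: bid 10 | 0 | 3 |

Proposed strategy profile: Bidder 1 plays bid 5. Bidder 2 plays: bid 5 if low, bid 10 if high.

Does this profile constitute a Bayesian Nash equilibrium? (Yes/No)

Bidder 1 plays bid 5: E[bid 5] = 1/3·(4) + 2/3·(6) = 16/3; E[bid 10] = -17/3. Best-responding. ✓
Bidder 2 (valuation low), facing bid 5: bid 5 gives 14, bid 10 gives -7. Proposed bid 5 is best. ✓
Bidder 2 (valuation high), facing bid 5: bid 5 gives 0, bid 10 gives 2. Proposed bid 10 is best. ✓

Yes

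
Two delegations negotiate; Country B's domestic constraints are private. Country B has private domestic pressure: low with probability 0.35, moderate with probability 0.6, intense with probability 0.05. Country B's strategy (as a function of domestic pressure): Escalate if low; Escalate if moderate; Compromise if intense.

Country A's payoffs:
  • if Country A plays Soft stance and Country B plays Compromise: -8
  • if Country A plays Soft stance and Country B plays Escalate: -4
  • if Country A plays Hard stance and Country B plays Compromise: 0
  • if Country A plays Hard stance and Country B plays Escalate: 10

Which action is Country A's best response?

Hard stance

E[Soft stance] = 0.35·(-4) + 0.6·(-4) + 0.05·(-8) = -4.2
E[Hard stance] = 0.35·(10) + 0.6·(10) + 0.05·(0) = 9.5
Best response: Hard stance (9.5 is the largest).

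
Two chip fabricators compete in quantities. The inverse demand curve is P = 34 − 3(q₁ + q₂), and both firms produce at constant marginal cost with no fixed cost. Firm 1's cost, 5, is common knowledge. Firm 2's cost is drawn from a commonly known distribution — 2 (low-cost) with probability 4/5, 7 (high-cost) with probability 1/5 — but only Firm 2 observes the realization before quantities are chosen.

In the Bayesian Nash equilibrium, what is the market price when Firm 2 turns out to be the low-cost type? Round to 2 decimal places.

Firm 2 with cost c maximizes (34 − 3(q₁+q₂) − c)·q₂, giving q₂(c) = (34 − c − 3q₁)/6.
E[c₂] = 4/5·2 + 1/5·7 = 3
Firm 1's FOC against E[q₂] yields q₁ = (34 − 2·5 + E[c₂])/9 = (34 − 10 + 3)/9 = 3.
q₂(low-cost) = 3.83333, so P = 34 − 3·(3 + 3.83333) = 13.5.

13.50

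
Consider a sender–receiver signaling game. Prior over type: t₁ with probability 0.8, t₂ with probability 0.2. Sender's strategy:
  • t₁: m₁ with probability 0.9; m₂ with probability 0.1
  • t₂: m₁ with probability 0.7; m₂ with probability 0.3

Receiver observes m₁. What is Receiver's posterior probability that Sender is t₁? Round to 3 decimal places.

P(m₁) = 0.8·0.9 + 0.2·0.7 = 0.86
P(t₁ | m₁) = (0.8·0.9) / 0.86 = 0.72 / 0.86 = 0.837209

0.837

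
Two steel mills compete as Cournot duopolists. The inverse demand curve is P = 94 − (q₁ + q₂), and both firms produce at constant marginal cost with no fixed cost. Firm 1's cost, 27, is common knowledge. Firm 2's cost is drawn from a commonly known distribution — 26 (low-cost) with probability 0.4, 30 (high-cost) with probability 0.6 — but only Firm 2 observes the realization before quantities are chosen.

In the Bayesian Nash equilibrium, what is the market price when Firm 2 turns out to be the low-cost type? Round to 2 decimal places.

48.60

Firm 2 with cost c maximizes (94 − (q₁+q₂) − c)·q₂, giving q₂(c) = (94 − c − q₁)/2.
E[c₂] = 0.4·26 + 0.6·30 = 28.4
Firm 1's FOC against E[q₂] yields q₁ = (94 − 2·27 + E[c₂])/3 = (94 − 54 + 28.4)/3 = 22.8.
q₂(low-cost) = 22.6, so P = 94 − (22.8 + 22.6) = 48.6.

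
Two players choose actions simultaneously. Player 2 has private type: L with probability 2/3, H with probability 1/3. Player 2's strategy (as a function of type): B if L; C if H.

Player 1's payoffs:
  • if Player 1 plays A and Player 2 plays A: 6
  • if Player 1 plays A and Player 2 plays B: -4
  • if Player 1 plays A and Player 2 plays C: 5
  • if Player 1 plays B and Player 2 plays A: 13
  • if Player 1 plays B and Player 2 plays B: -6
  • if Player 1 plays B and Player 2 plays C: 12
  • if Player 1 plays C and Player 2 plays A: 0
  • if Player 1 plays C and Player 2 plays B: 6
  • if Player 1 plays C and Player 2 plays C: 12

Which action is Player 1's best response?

C

Compute Player 1's expected payoff for each action, taking the expectation over Player 2's type.
E[A] = 2/3·(-4) + 1/3·(5) = -1
E[B] = 2/3·(-6) + 1/3·(12) = 0
E[C] = 2/3·(6) + 1/3·(12) = 8
Best response: C (8 is the largest).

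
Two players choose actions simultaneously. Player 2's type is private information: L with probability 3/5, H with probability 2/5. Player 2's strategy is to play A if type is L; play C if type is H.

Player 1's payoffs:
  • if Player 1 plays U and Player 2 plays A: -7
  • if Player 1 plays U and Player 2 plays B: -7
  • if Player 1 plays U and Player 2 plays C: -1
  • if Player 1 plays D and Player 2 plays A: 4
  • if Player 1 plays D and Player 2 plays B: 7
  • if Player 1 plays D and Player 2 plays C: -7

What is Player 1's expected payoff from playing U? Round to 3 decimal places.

E[U] = 3/5·(-7) + 2/5·(-1) = (-21/5) + (-2/5) = -23/5

-4.600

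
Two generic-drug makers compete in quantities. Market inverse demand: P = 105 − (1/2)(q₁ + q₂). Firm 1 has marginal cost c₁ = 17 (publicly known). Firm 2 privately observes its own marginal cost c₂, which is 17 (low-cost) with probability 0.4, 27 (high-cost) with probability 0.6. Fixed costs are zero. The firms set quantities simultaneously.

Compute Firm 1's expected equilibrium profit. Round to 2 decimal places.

Type-c best response for Firm 2: q₂(c) = (105 − c) − q₁/2.
Firm 1 maximizes expected profit; its first-order condition is 105 − q₁ − (1/2)E[q₂] − 17 = 0.
Substituting E[q₂] and solving: E[c₂] = 23, so q₁ = (105 − 2·17 + 23)/(3/2) = 62.6667.
E[P] = 105 − (1/2)·(q₁ + E[q₂]) = 48.3333; Firm 1's expected profit = (E[P] − 17)·q₁ = (48.3333 − 17)·62.6667 = 1963.56.

1963.56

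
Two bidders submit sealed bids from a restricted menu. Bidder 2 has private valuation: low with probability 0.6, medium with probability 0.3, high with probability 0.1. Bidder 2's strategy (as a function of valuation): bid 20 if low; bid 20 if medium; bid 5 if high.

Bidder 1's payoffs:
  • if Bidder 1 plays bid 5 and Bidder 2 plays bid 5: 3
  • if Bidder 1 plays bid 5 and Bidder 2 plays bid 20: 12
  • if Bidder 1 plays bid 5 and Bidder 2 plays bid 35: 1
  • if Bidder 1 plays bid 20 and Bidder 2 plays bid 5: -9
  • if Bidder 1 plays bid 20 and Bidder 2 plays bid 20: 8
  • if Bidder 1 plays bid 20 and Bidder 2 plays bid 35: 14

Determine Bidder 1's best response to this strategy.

bid 5

E[bid 5] = 0.6·(12) + 0.3·(12) + 0.1·(3) = 11.1
E[bid 20] = 0.6·(8) + 0.3·(8) + 0.1·(-9) = 6.3
Best response: bid 5 (11.1 is the largest).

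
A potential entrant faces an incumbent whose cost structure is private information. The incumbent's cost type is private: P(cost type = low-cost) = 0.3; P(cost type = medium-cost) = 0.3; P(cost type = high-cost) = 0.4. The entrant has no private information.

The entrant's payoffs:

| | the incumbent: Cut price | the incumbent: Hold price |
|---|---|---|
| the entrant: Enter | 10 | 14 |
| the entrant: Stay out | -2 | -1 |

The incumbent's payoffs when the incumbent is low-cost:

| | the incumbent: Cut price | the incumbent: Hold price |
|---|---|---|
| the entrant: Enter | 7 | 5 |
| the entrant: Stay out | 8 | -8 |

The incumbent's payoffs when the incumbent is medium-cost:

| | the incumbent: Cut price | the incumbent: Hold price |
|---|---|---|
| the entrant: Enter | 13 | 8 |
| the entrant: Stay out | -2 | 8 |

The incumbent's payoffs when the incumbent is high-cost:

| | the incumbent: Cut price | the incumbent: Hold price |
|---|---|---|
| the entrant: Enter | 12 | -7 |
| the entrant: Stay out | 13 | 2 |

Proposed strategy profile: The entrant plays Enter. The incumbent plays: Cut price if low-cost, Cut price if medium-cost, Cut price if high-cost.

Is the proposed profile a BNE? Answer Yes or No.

Yes

The entrant plays Enter: E[Enter] = 0.3·(10) + 0.3·(10) + 0.4·(10) = 10; E[Stay out] = -2. Best-responding. ✓
The incumbent (cost type low-cost), facing Enter: Cut price gives 7, Hold price gives 5. Proposed Cut price is best. ✓
The incumbent (cost type medium-cost), facing Enter: Cut price gives 13, Hold price gives 8. Proposed Cut price is best. ✓
The incumbent (cost type high-cost), facing Enter: Cut price gives 12, Hold price gives -7. Proposed Cut price is best. ✓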